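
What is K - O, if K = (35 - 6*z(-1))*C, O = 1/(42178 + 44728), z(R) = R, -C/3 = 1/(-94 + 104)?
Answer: -2672362/217265 ≈ -12.300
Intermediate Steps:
C = -3/10 (C = -3/(-94 + 104) = -3/10 ≈ -0.30000)
O = 1/86906 ≈ 1.1507e-5
K = -123/10 (K = (35 - 6*(-1))*(-3/10) = (35 + 6)*(-3/10) = 41*(-3/10) = -123/10 ≈ -12.300)
K - O = -123/10 - 1*1/86906 = -123/10 - 1/86906 = -2672362/217265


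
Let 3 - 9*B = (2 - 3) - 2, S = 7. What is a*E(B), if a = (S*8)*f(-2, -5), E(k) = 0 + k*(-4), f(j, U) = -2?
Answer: 896/3 ≈ 298.67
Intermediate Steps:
B = 2/3 (B = 1/3 - ((2 - 3) - 2)/9 = 1/3 - (-1 - 2)/9 = 1/3 - 1/9*(-3) = 1/3 + 1/3 = 2/3 ≈ 0.66667)
E(k) = -4*k (E(k) = 0 - 4*k = -4*k)
a = -112 (a = (7*8)*(-2) = 56*(-2) = -112)
a*E(B) = -(-448)*2/3 = -112*(-8/3) = 896/3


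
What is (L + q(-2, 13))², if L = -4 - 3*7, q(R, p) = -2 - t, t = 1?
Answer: 784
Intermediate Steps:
q(R, p) = -3 (q(R, p) = -2 - 1*1 = -2 - 1 = -3)
L = -25 (L = -4 - 21 = -25)
(L + q(-2, 13))² = (-25 - 3)² = (-28)² = 784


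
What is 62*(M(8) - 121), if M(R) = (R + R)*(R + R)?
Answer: 8370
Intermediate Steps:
M(R) = 4*R**2 (M(R) = (2*R)*(2*R) = 4*R**2)
62*(M(8) - 121) = 62*(4*8**2 - 121) = 62*(4*64 - 121) = 62*(256 - 121) = 62*135 = 8370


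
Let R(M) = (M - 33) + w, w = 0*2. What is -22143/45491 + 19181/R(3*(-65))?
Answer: -877611475/10371948 ≈ -84.614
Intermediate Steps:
w = 0
R(M) = -33 + M (R(M) = (M - 33) + 0 = (-33 + M) + 0 = -33 + M)
-22143/45491 + 19181/R(3*(-65)) = -22143/45491 + 19181/(-33 + 3*(-65)) = -22143*1/45491 + 19181/(-33 - 195) = -22143/45491 + 19181/(-228) = -22143/45491 + 19181*(-1/228) = -22143/45491 - 19181/228 = -877611475/10371948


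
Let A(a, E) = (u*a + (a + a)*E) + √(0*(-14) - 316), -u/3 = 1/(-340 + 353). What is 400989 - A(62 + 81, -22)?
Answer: 407314 - 2*I*√79 ≈ 4.0731e+5 - 17.776*I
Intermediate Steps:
u = -3/13 (u = -3/(-340 + 353) = -3/13 ≈ -0.23077)
A(a, E) = -3*a/13 + 2*I*√79 + 2*E*a (A(a, E) = (-3*a/13 + (a + a)*E) + √(0*(-14) - 316) = (-3*a/13 + (2*a)*E) + √(0 - 316) = (-3*a/13 + 2*E*a) + √(-316) = (-3*a/13 + 2*E*a) + 2*I*√79 = -3*a/13 + 2*I*√79 + 2*E*a)
400989 - A(62 + 81, -22) = 400989 - (-3*(62 + 81)/13 + 2*I*√79 + 2*(-22)*(62 + 81)) = 400989 - (-3/13*143 + 2*I*√79 + 2*(-22)*143) = 400989 - (-33 + 2*I*√79 - 6292) = 400989 - (-6325 + 2*I*√79) = 400989 + (6325 - 2*I*√79) = 407314 - 2*I*√79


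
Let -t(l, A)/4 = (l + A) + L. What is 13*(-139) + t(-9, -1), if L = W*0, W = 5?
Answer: -1767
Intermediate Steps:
L = 0 (L = 5*0 = 0)
t(l, A) = -4*A - 4*l (t(l, A) = -4*((l + A) + 0) = -4*((A + l) + 0) = -4*(A + l) = -4*A - 4*l)
13*(-139) + t(-9, -1) = 13*(-139) + (-4*(-1) - 4*(-9)) = -1807 + (4 + 36) = -1807 + 40 = -1767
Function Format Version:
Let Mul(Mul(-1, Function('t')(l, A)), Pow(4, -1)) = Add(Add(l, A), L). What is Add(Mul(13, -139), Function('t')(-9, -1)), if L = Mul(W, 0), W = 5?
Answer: -1767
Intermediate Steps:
L = 0 (L = Mul(5, 0) = 0)
Function('t')(l, A) = Add(Mul(-4, A), Mul(-4, l)) (Function('t')(l, A) = Mul(-4, Add(Add(l, A), 0)) = Mul(-4, Add(Add(A, l), 0)) = Mul(-4, Add(A, l)) = Add(Mul(-4, A), Mul(-4, l)))
Add(Mul(13, -139), Function('t')(-9, -1)) = Add(Mul(13, -139), Add(Mul(-4, -1), Mul(-4, -9))) = Add(-1807, Add(4, 36)) = Add(-1807, 40) = -1767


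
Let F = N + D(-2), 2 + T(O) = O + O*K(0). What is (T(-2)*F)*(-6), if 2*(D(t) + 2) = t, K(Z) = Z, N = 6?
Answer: 72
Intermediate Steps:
D(t) = -2 + t/2
T(O) = -2 + O (T(O) = -2 + (O + O*0) = -2 + (O + 0) = -2 + O)
F = 3 (F = 6 + (-2 + (1/2)*(-2)) = 6 + (-2 - 1) = 6 - 3 = 3)
(T(-2)*F)*(-6) = ((-2 - 2)*3)*(-6) = -4*3*(-6) = -12*(-6) = 72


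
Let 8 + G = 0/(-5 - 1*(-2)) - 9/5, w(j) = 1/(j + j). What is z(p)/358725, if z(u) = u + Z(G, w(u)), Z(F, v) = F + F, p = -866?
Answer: -1476/597875 ≈ -0.0024687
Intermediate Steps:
w(j) = 1/(2*j)
G = -49/5 (G = -8 + (0/(-5 - 1*(-2)) - 9/5) = -8 + (0/(-5 + 2) - 9*⅕) = -8 + (0/(-3) - 9/5) = -8 + (0*(-⅓) - 9/5) = -8 + (0 - 9/5) = -8 - 9/5 = -49/5 ≈ -9.8000)
Z(F, v) = 2*F
z(u) = -98/5 + u (z(u) = u + 2*(-49/5) = u - 98/5 = -98/5 + u)
z(p)/358725 = (-98/5 - 866)/358725 = -4428/5*1/358725 = -1476/597875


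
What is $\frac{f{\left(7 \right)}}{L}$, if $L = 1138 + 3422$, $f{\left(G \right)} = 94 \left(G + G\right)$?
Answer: $\frac{329}{1140} \approx 0.2886$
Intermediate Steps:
$f{\left(G \right)} = 188 G$ ($f{\left(G \right)} = 94 \cdot 2 G = 188 G$)
$L = 4560$
$\frac{f{\left(7 \right)}}{L} = \frac{188 \cdot 7}{4560} = 1316 \cdot \frac{1}{4560} = \frac{329}{1140}$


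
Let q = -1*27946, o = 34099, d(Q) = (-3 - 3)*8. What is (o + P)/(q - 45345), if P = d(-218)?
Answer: -34051/73291 ≈ -0.46460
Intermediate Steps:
d(Q) = -48 (d(Q) = -6*8 = -48)
P = -48
q = -27946
(o + P)/(q - 45345) = (34099 - 48)/(-27946 - 45345) = 34051/(-73291) = 34051*(-1/73291) = -34051/73291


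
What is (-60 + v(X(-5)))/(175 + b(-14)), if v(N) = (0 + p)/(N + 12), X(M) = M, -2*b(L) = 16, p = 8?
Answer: -412/1169 ≈ -0.35244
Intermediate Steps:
b(L) = -8 (b(L) = -½*16 = -8)
v(N) = 8/(12 + N) (v(N) = (0 + 8)/(N + 12) = 8/(12 + N))
(-60 + v(X(-5)))/(175 + b(-14)) = (-60 + 8/(12 - 5))/(175 - 8) = (-60 + 8/7)/167 = (-60 + 8*(⅐))*(1/167) = (-60 + 8/7)*(1/167) = -412/7*1/167 = -412/1169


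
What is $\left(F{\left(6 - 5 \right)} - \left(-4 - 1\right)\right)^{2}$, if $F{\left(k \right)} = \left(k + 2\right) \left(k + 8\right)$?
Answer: $1024$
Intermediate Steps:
$F{\left(k \right)} = \left(2 + k\right) \left(8 + k\right)$
$\left(F{\left(6 - 5 \right)} - \left(-4 - 1\right)\right)^{2} = \left(\left(16 + \left(6 - 5\right)^{2} + 10 \left(6 - 5\right)\right) - \left(-4 - 1\right)\right)^{2} = \left(\left(16 + 1^{2} + 10 \cdot 1\right) - -5\right)^{2} = \left(\left(16 + 1 + 10\right) + 5\right)^{2} = \left(27 + 5\right)^{2} = 32^{2} = 1024$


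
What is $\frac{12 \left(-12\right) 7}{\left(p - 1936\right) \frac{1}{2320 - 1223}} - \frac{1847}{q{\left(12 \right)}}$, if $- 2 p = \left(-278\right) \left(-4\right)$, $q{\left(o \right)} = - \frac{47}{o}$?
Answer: $\frac{3828720}{4183} \approx 915.3$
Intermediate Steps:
$p = -556$ ($p = - \frac{\left(-278\right) \left(-4\right)}{2} = \left(- \frac{1}{2}\right) 1112 = -556$)
$\frac{12 \left(-12\right) 7}{\left(p - 1936\right) \frac{1}{2320 - 1223}} - \frac{1847}{q{\left(12 \right)}} = \frac{12 \left(-12\right) 7}{\left(-556 - 1936\right) \frac{1}{2320 - 1223}} - \frac{1847}{\left(-47\right) \frac{1}{12}} = \frac{\left(-144\right) 7}{\left(-2492\right) \frac{1}{1097}} - \frac{1847}{\left(-47\right) \frac{1}{12}} = - \frac{1008}{\left(-2492\right) \frac{1}{1097}} - \frac{1847}{- \frac{47}{12}} = - \frac{1008}{- \frac{2492}{1097}} - - \frac{22164}{47} = \left(-1008\right) \left(- \frac{1097}{2492}\right) + \frac{22164}{47} = \frac{39492}{89} + \frac{22164}{47} = \frac{3828720}{4183}$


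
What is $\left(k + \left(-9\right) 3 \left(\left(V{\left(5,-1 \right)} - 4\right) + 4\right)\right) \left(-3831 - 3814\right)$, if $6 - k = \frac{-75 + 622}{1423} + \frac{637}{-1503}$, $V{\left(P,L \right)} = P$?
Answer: $\frac{2108620131695}{2138769} \approx 9.859 \cdot 10^{5}$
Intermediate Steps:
$k = \frac{12916924}{2138769}$ ($k = 6 - \left(\frac{-75 + 622}{1423} + \frac{637}{-1503}\right) = 6 - \left(547 \cdot \frac{1}{1423} + 637 \left(- \frac{1}{1503}\right)\right) = 6 - \left(\frac{547}{1423} - \frac{637}{1503}\right) = 6 - - \frac{84310}{2138769} = 6 + \frac{84310}{2138769} = \frac{12916924}{2138769} \approx 6.0394$)
$\left(k + \left(-9\right) 3 \left(\left(V{\left(5,-1 \right)} - 4\right) + 4\right)\right) \left(-3831 - 3814\right) = \left(\frac{12916924}{2138769} + \left(-9\right) 3 \left(\left(5 - 4\right) + 4\right)\right) \left(-3831 - 3814\right) = \left(\frac{12916924}{2138769} - 27 \left(1 + 4\right)\right) \left(-7645\right) = \left(\frac{12916924}{2138769} - 135\right) \left(-7645\right) = \left(- \frac{275816891}{2138769}\right) \left(-7645\right) = \frac{2108620131695}{2138769}$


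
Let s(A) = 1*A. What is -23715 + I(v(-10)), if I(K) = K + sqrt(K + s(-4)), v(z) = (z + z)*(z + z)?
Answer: -23315 + 6*sqrt(11) ≈ -23295.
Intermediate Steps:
s(A) = A
v(z) = 4*z**2 (v(z) = (2*z)*(2*z) = 4*z**2)
I(K) = K + sqrt(-4 + K) (I(K) = K + sqrt(K - 4) = K + sqrt(-4 + K))
-23715 + I(v(-10)) = -23715 + (4*(-10)**2 + sqrt(-4 + 4*(-10)**2)) = -23715 + (4*100 + sqrt(-4 + 4*100)) = -23715 + (400 + sqrt(-4 + 400)) = -23715 + (400 + sqrt(396)) = -23715 + (400 + 6*sqrt(11)) = -23315 + 6*sqrt(11)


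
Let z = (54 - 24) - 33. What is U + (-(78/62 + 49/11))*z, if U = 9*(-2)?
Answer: -294/341 ≈ -0.86217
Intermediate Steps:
z = -3 (z = 30 - 33 = -3)
U = -18
U + (-(78/62 + 49/11))*z = -18 - (78/62 + 49/11)*(-3) = -18 - (78*(1/62) + 49*(1/11))*(-3) = -18 - (39/31 + 49/11)*(-3) = -18 - 1*1948/341*(-3) = -18 - 1948/341*(-3) = -18 + 5844/341 = -294/341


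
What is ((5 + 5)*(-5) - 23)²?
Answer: 5329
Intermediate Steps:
((5 + 5)*(-5) - 23)² = (10*(-5) - 23)² = (-50 - 23)² = (-73)² = 5329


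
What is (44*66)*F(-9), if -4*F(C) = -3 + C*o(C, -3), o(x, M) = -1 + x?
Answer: -63162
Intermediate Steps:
F(C) = ¾ - C*(-1 + C)/4 (F(C) = -(-3 + C*(-1 + C))/4 = ¾ - C*(-1 + C)/4)
(44*66)*F(-9) = (44*66)*(¾ - ¼*(-9)*(-1 - 9)) = 2904*(¾ - ¼*(-9)*(-10)) = 2904*(¾ - 45/2) = 2904*(-87/4) = -63162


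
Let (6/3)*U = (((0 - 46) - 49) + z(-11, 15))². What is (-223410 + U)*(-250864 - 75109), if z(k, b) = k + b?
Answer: 142951873447/2 ≈ 7.1476e+10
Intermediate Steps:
z(k, b) = b + k
U = 8281/2 (U = (((0 - 46) - 49) + (15 - 11))²/2 = ((-46 - 49) + 4)²/2 = (-95 + 4)²/2 = (½)*(-91)² = (½)*8281 = 8281/2 ≈ 4140.5)
(-223410 + U)*(-250864 - 75109) = (-223410 + 8281/2)*(-250864 - 75109) = -438539/2*(-325973) = 142951873447/2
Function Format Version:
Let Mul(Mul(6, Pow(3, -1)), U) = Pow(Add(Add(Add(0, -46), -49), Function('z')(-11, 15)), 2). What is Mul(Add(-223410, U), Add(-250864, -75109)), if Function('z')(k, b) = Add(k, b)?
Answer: Rational(142951873447, 2) ≈ 7.1476e+10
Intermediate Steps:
Function('z')(k, b) = Add(b, k)
U = Rational(8281, 2) (U = Mul(Rational(1, 2), Pow(Add(Add(Add(0, -46), -49), Add(15, -11)), 2)) = Mul(Rational(1, 2), Pow(Add(Add(-46, -49), 4), 2)) = Mul(Rational(1, 2), Pow(Add(-95, 4), 2)) = Mul(Rational(1, 2), Pow(-91, 2)) = Mul(Rational(1, 2), 8281) = Rational(8281, 2) ≈ 4140.5)
Mul(Add(-223410, U), Add(-250864, -75109)) = Mul(Add(-223410, Rational(8281, 2)), Add(-250864, -75109)) = Mul(Rational(-438539, 2), -325973) = Rational(142951873447, 2)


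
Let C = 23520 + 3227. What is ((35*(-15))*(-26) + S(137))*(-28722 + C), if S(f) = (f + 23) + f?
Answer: -27545325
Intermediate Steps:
C = 26747
S(f) = 23 + 2*f (S(f) = (23 + f) + f = 23 + 2*f)
((35*(-15))*(-26) + S(137))*(-28722 + C) = ((35*(-15))*(-26) + (23 + 2*137))*(-28722 + 26747) = (-525*(-26) + (23 + 274))*(-1975) = (13650 + 297)*(-1975) = 13947*(-1975) = -27545325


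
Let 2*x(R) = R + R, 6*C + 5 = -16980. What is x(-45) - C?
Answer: 16715/6 ≈ 2785.8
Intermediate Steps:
C = -16985/6 (C = -⅚ + (⅙)*(-16980) = -⅚ - 2830 = -16985/6 ≈ -2830.8)
x(R) = R (x(R) = (R + R)/2 = (2*R)/2 = R)
x(-45) - C = -45 - 1*(-16985/6) = -45 + 16985/6 = 16715/6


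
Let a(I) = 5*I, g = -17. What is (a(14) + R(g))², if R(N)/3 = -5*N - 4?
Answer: 97969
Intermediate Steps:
R(N) = -12 - 15*N (R(N) = 3*(-5*N - 4) = 3*(-4 - 5*N) = -12 - 15*N)
(a(14) + R(g))² = (5*14 + (-12 - 15*(-17)))² = (70 + (-12 + 255))² = (70 + 243)² = 313² = 97969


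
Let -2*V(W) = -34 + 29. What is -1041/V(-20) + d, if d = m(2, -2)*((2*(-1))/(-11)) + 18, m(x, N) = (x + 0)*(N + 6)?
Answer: -21832/55 ≈ -396.95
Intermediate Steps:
V(W) = 5/2 (V(W) = -(-34 + 29)/2 = -½*(-5) = 5/2)
m(x, N) = x*(6 + N)
d = 214/11 (d = (2*(6 - 2))*((2*(-1))/(-11)) + 18 = (2*4)*(-2*(-1/11)) + 18 = 8*(2/11) + 18 = 16/11 + 18 = 214/11 ≈ 19.455)
-1041/V(-20) + d = -1041/5/2 + 214/11 = -1041*⅖ + 214/11 = -2082/5 + 214/11 = -21832/55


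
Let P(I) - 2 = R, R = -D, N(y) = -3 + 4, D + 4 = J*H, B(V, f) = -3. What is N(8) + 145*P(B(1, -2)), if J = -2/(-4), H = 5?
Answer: 1017/2 ≈ 508.50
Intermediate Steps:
J = ½ (J = -2*(-¼) = ½ ≈ 0.50000)
D = -3/2 (D = -4 + (½)*5 = -4 + 5/2 = -3/2 ≈ -1.5000)
N(y) = 1
R = 3/2 (R = -1*(-3/2) = 3/2 ≈ 1.5000)
P(I) = 7/2 (P(I) = 2 + 3/2 = 7/2)
N(8) + 145*P(B(1, -2)) = 1 + 145*(7/2) = 1 + 1015/2 = 1017/2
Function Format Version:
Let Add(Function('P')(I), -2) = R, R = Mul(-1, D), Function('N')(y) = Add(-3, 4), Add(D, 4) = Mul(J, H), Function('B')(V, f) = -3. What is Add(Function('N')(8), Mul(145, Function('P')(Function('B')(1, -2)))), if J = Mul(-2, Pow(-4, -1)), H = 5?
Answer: Rational(1017, 2) ≈ 508.50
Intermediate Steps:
J = Rational(1, 2) (J = Mul(-2, Rational(-1, 4)) = Rational(1, 2) ≈ 0.50000)
D = Rational(-3, 2) (D = Add(-4, Mul(Rational(1, 2), 5)) = Add(-4, Rational(5, 2)) = Rational(-3, 2) ≈ -1.5000)
Function('N')(y) = 1
R = Rational(3, 2) (R = Mul(-1, Rational(-3, 2)) = Rational(3, 2) ≈ 1.5000)
Function('P')(I) = Rational(7, 2) (Function('P')(I) = Add(2, Rational(3, 2)) = Rational(7, 2))
Add(Function('N')(8), Mul(145, Function('P')(Function('B')(1, -2)))) = Add(1, Mul(145, Rational(7, 2))) = Add(1, Rational(1015, 2)) = Rational(1017, 2)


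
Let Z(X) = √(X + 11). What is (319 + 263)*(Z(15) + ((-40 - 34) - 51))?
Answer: -72750 + 582*√26 ≈ -69782.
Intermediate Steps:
Z(X) = √(11 + X)
(319 + 263)*(Z(15) + ((-40 - 34) - 51)) = (319 + 263)*(√(11 + 15) + ((-40 - 34) - 51)) = 582*(√26 + (-74 - 51)) = 582*(√26 - 125) = 582*(-125 + √26) = -72750 + 582*√26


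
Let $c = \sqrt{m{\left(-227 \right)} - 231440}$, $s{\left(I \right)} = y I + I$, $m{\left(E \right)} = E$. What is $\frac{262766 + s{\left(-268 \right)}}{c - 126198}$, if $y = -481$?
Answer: $- \frac{2599718652}{838219309} - \frac{391406 i \sqrt{231667}}{15926166871} \approx -3.1015 - 0.011829 i$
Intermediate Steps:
$s{\left(I \right)} = - 480 I$ ($s{\left(I \right)} = - 481 I + I = - 480 I$)
$c = i \sqrt{231667}$ ($c = \sqrt{-227 - 231440} = \sqrt{-231667} = i \sqrt{231667} \approx 481.32 i$)
$\frac{262766 + s{\left(-268 \right)}}{c - 126198} = \frac{262766 - -128640}{i \sqrt{231667} - 126198} = \frac{262766 + 128640}{-126198 + i \sqrt{231667}} = \frac{391406}{-126198 + i \sqrt{231667}}$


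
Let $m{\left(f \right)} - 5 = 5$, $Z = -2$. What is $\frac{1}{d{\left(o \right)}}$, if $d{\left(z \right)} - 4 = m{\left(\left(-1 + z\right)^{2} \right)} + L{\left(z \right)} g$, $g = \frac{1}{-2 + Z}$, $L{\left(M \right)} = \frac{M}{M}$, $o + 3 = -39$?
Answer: $\frac{4}{55} \approx 0.072727$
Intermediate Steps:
$o = -42$ ($o = -3 - 39 = -42$)
$m{\left(f \right)} = 10$ ($m{\left(f \right)} = 5 + 5 = 10$)
$L{\left(M \right)} = 1$
$g = - \frac{1}{4}$ ($g = \frac{1}{-2 - 2} = \frac{1}{-4} = - \frac{1}{4} \approx -0.25$)
$d{\left(z \right)} = \frac{55}{4}$ ($d{\left(z \right)} = 4 + \left(10 + 1 \left(- \frac{1}{4}\right)\right) = 4 + \left(10 - \frac{1}{4}\right) = 4 + \frac{39}{4} = \frac{55}{4}$)
$\frac{1}{d{\left(o \right)}} = \frac{1}{\frac{55}{4}} = \frac{4}{55}$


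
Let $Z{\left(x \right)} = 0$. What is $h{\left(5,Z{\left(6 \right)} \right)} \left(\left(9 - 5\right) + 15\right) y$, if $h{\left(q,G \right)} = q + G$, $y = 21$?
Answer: $1995$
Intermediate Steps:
$h{\left(q,G \right)} = G + q$
$h{\left(5,Z{\left(6 \right)} \right)} \left(\left(9 - 5\right) + 15\right) y = \left(0 + 5\right) \left(\left(9 - 5\right) + 15\right) 21 = 5 \left(4 + 15\right) 21 = 5 \cdot 19 \cdot 21 = 95 \cdot 21 = 1995$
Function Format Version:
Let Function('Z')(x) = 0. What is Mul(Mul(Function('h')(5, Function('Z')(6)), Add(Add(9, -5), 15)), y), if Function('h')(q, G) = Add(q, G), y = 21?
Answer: 1995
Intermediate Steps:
Function('h')(q, G) = Add(G, q)
Mul(Mul(Function('h')(5, Function('Z')(6)), Add(Add(9, -5), 15)), y) = Mul(Mul(Add(0, 5), Add(Add(9, -5), 15)), 21) = Mul(Mul(5, Add(4, 15)), 21) = Mul(Mul(5, 19), 21) = Mul(95, 21) = 1995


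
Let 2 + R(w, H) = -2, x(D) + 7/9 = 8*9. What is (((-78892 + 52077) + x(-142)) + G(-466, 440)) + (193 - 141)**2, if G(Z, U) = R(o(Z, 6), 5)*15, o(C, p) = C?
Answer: -216898/9 ≈ -24100.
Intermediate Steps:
x(D) = 641/9 (x(D) = -7/9 + 8*9 = -7/9 + 72 = 641/9)
R(w, H) = -4 (R(w, H) = -2 - 2 = -4)
G(Z, U) = -60 (G(Z, U) = -4*15 = -60)
(((-78892 + 52077) + x(-142)) + G(-466, 440)) + (193 - 141)**2 = (((-78892 + 52077) + 641/9) - 60) + (193 - 141)**2 = ((-26815 + 641/9) - 60) + 52**2 = (-240694/9 - 60) + 2704 = -241234/9 + 2704 = -216898/9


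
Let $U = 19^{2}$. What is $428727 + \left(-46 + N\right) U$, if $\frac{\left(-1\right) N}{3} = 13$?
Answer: $398042$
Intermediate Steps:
$N = -39$ ($N = \left(-3\right) 13 = -39$)
$U = 361$
$428727 + \left(-46 + N\right) U = 428727 + \left(-46 - 39\right) 361 = 428727 - 30685 = 398042$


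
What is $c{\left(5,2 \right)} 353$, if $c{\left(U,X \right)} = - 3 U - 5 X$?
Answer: $-8825$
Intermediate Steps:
$c{\left(U,X \right)} = - 5 X - 3 U$
$c{\left(5,2 \right)} 353 = \left(\left(-5\right) 2 - 15\right) 353 = \left(-10 - 15\right) 353 = \left(-25\right) 353 = -8825$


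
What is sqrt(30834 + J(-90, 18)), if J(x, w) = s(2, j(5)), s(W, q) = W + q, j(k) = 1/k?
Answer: sqrt(770905)/5 ≈ 175.60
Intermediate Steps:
J(x, w) = 11/5 (J(x, w) = 2 + 1/5 = 11/5)
sqrt(30834 + J(-90, 18)) = sqrt(30834 + 11/5) = sqrt(154181/5) = sqrt(770905)/5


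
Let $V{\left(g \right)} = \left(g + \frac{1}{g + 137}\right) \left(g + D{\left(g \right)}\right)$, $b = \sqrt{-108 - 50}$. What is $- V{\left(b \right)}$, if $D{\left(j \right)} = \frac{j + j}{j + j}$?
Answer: $\frac{2990171}{18927} - \frac{19063 i \sqrt{158}}{18927} \approx 157.98 - 12.66 i$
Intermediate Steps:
$b = i \sqrt{158}$ ($b = \sqrt{-158} = i \sqrt{158} \approx 12.57 i$)
$D{\left(j \right)} = 1$ ($D{\left(j \right)} = \frac{2 j}{2 j} = 2 j \frac{1}{2 j} = 1$)
$V{\left(g \right)} = \left(1 + g\right) \left(g + \frac{1}{137 + g}\right)$ ($V{\left(g \right)} = \left(g + \frac{1}{g + 137}\right) \left(g + 1\right) = \left(g + \frac{1}{137 + g}\right) \left(1 + g\right) = \left(1 + g\right) \left(g + \frac{1}{137 + g}\right)$)
$- V{\left(b \right)} = - \frac{1 + \left(i \sqrt{158}\right)^{3} + 138 i \sqrt{158} + 138 \left(i \sqrt{158}\right)^{2}}{137 + i \sqrt{158}} = - \frac{1 - 158 i \sqrt{158} + 138 i \sqrt{158} + 138 \left(-158\right)}{137 + i \sqrt{158}} = - \frac{1 - 158 i \sqrt{158} + 138 i \sqrt{158} - 21804}{137 + i \sqrt{158}} = - \frac{-21803 - 20 i \sqrt{158}}{137 + i \sqrt{158}}$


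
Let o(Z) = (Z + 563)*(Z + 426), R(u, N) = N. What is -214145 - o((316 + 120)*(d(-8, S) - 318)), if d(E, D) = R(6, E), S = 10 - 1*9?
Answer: -20062523975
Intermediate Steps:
S = 1 (S = 10 - 9 = 1)
d(E, D) = E
o(Z) = (426 + Z)*(563 + Z) (o(Z) = (563 + Z)*(426 + Z) = (426 + Z)*(563 + Z))
-214145 - o((316 + 120)*(d(-8, S) - 318)) = -214145 - (239838 + ((316 + 120)*(-8 - 318))**2 + 989*((316 + 120)*(-8 - 318))) = -214145 - (239838 + (436*(-326))**2 + 989*(436*(-326))) = -214145 - (239838 + (-142136)**2 + 989*(-142136)) = -214145 - (239838 + 20202642496 - 140572504) = -214145 - 1*20062309830 = -214145 - 20062309830 = -20062523975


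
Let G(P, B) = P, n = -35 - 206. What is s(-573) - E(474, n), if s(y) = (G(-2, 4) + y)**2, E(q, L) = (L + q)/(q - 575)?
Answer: 33393358/101 ≈ 3.3063e+5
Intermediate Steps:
n = -241
E(q, L) = (L + q)/(-575 + q)
s(y) = (-2 + y)**2
s(-573) - E(474, n) = (-2 - 573)**2 - (-241 + 474)/(-575 + 474) = (-575)**2 - 233/(-101) = 330625 - (-1)*233/101 = 330625 - 1*(-233/101) = 330625 + 233/101 = 33393358/101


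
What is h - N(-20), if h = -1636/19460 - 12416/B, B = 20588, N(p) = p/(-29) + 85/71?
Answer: -132708327072/51557679145 ≈ -2.5740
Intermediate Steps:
N(p) = 85/71 - p/29 (N(p) = p*(-1/29) + 85*(1/71) = -p/29 + 85/71 = 85/71 - p/29)
h = -17206083/25040155 (h = -1636/19460 - 12416/20588 = -1636*1/19460 - 12416*1/20588 = -409/4865 - 3104/5147 = -17206083/25040155 ≈ -0.68714)
h - N(-20) = -17206083/25040155 - (85/71 - 1/29*(-20)) = -17206083/25040155 - (85/71 + 20/29) = -17206083/25040155 - 1*3885/2059 = -17206083/25040155 - 3885/2059 = -132708327072/51557679145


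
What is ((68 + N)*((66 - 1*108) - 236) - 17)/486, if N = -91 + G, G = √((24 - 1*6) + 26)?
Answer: 6377/486 - 278*√11/243 ≈ 9.3271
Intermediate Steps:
G = 2*√11 (G = √((24 - 6) + 26) = √(18 + 26) = √44 = 2*√11 ≈ 6.6332)
N = -91 + 2*√11 ≈ -84.367
((68 + N)*((66 - 1*108) - 236) - 17)/486 = ((68 + (-91 + 2*√11))*((66 - 1*108) - 236) - 17)/486 = ((-23 + 2*√11)*((66 - 108) - 236) - 17)/486 = ((-23 + 2*√11)*(-42 - 236) - 17)/486 = ((-23 + 2*√11)*(-278) - 17)/486 = ((6394 - 556*√11) - 17)/486 = (6377 - 556*√11)/486 = 6377/486 - 278*√11/243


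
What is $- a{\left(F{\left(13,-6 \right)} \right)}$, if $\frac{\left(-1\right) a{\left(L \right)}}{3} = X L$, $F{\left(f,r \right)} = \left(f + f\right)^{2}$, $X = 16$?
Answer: $32448$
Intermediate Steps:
$F{\left(f,r \right)} = 4 f^{2}$ ($F{\left(f,r \right)} = \left(2 f\right)^{2} = 4 f^{2}$)
$a{\left(L \right)} = - 48 L$ ($a{\left(L \right)} = - 3 \cdot 16 L = - 48 L$)
$- a{\left(F{\left(13,-6 \right)} \right)} = - \left(-48\right) 4 \cdot 13^{2} = - \left(-48\right) 4 \cdot 169 = - \left(-48\right) 676 = \left(-1\right) \left(-32448\right) = 32448$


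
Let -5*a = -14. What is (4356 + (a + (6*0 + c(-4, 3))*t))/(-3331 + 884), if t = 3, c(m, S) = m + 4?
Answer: -21794/12235 ≈ -1.7813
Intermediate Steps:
c(m, S) = 4 + m
a = 14/5 (a = -⅕*(-14) = 14/5 ≈ 2.8000)
(4356 + (a + (6*0 + c(-4, 3))*t))/(-3331 + 884) = (4356 + (14/5 + (6*0 + (4 - 4))*3))/(-3331 + 884) = (4356 + (14/5 + (0 + 0)*3))/(-2447) = (4356 + (14/5 + 0*3))*(-1/2447) = (4356 + (14/5 + 0))*(-1/2447) = (4356 + 14/5)*(-1/2447) = (21794/5)*(-1/2447) = -21794/12235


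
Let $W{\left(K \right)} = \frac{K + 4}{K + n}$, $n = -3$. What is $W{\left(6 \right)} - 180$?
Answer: $- \frac{530}{3} \approx -176.67$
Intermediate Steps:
$W{\left(K \right)} = \frac{4 + K}{-3 + K}$ ($W{\left(K \right)} = \frac{K + 4}{K - 3} = \frac{4 + K}{-3 + K}$)
$W{\left(6 \right)} - 180 = \frac{4 + 6}{-3 + 6} - 180 = \frac{1}{3} \cdot 10 - 180 = \frac{10}{3} - 180 = - \frac{530}{3}$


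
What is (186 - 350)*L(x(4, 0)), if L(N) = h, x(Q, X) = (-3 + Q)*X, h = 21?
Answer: -3444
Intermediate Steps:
x(Q, X) = X*(-3 + Q)
L(N) = 21
(186 - 350)*L(x(4, 0)) = (186 - 350)*21 = -164*21 = -3444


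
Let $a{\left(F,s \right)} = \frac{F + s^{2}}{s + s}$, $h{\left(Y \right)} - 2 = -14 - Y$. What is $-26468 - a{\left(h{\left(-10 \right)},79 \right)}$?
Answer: $- \frac{4188183}{158} \approx -26508.0$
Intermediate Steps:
$h{\left(Y \right)} = -12 - Y$ ($h{\left(Y \right)} = 2 - \left(14 + Y\right) = -12 - Y$)
$a{\left(F,s \right)} = \frac{F + s^{2}}{2 s}$
$-26468 - a{\left(h{\left(-10 \right)},79 \right)} = -26468 - \frac{\left(-12 - -10\right) + 79^{2}}{2 \cdot 79} = -26468 - \frac{1}{2} \cdot \frac{1}{79} \left(\left(-12 + 10\right) + 6241\right) = -26468 - \frac{1}{2} \cdot \frac{1}{79} \left(-2 + 6241\right) = -26468 - \frac{1}{2} \cdot \frac{1}{79} \cdot 6239 = -26468 - \frac{6239}{158} = - \frac{4188183}{158}$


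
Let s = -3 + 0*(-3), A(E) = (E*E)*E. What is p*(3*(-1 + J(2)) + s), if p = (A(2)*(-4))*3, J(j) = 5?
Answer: -864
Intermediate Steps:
A(E) = E³ (A(E) = E²*E = E³)
p = -96 (p = (2³*(-4))*3 = (8*(-4))*3 = -32*3 = -96)
s = -3 (s = -3 + 0 = -3)
p*(3*(-1 + J(2)) + s) = -96*(3*(-1 + 5) - 3) = -96*(3*4 - 3) = -96*(12 - 3) = -96*9 = -864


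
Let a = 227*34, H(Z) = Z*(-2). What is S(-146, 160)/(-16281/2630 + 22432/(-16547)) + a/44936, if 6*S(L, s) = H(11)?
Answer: 14557399530539/22135329827268 ≈ 0.65765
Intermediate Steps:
H(Z) = -2*Z
a = 7718
S(L, s) = -11/3 (S(L, s) = (-2*11)/6 = (⅙)*(-22) = -11/3)
S(-146, 160)/(-16281/2630 + 22432/(-16547)) + a/44936 = -11/(3*(-16281/2630 + 22432/(-16547))) + 7718/44936 = -11/(3*(-16281*1/2630 + 22432*(-1/16547))) + 7718*(1/44936) = -11/(3*(-16281/2630 - 22432/16547)) + 3859/22468 = -11/(3*(-328397867/43518610)) + 3859/22468 = -11/3*(-43518610/328397867) + 3859/22468 = 478704710/985193601 + 3859/22468 = 14557399530539/22135329827268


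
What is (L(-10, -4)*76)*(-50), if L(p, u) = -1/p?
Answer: -380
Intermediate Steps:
(L(-10, -4)*76)*(-50) = (-1/(-10)*76)*(-50) = (-1*(-⅒)*76)*(-50) = ((⅒)*76)*(-50) = (38/5)*(-50) = -380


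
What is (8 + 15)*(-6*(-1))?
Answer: 138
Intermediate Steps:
(8 + 15)*(-6*(-1)) = 23*6 = 138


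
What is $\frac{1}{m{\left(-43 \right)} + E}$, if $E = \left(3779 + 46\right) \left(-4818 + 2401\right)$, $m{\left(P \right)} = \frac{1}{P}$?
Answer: $- \frac{43}{397536076} \approx -1.0817 \cdot 10^{-7}$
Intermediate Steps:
$E = -9245025$ ($E = 3825 \left(-2417\right) = -9245025$)
$\frac{1}{m{\left(-43 \right)} + E} = \frac{1}{\frac{1}{-43} - 9245025} = \frac{1}{- \frac{1}{43} - 9245025} = \frac{1}{- \frac{397536076}{43}} = - \frac{43}{397536076}$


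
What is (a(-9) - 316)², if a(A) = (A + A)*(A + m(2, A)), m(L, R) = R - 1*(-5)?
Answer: 6724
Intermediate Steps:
m(L, R) = 5 + R (m(L, R) = R + 5 = 5 + R)
a(A) = 2*A*(5 + 2*A) (a(A) = (A + A)*(A + (5 + A)) = (2*A)*(5 + 2*A) = 2*A*(5 + 2*A))
(a(-9) - 316)² = (2*(-9)*(5 + 2*(-9)) - 316)² = (2*(-9)*(5 - 18) - 316)² = (2*(-9)*(-13) - 316)² = (234 - 316)² = (-82)² = 6724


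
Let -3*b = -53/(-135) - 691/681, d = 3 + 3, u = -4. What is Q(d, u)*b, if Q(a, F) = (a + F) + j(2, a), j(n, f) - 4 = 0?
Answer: 38128/30645 ≈ 1.2442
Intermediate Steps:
j(n, f) = 4 (j(n, f) = 4 + 0 = 4)
d = 6
Q(a, F) = 4 + F + a (Q(a, F) = (a + F) + 4 = (F + a) + 4 = 4 + F + a)
b = 19064/91935 (b = -(-53/(-135) - 691/681)/3 = -(-53*(-1/135) - 691*1/681)/3 = -(53/135 - 691/681)/3 = -⅓*(-19064/30645) = 19064/91935 ≈ 0.20736)
Q(d, u)*b = (4 - 4 + 6)*(19064/91935) = 6*(19064/91935) = 38128/30645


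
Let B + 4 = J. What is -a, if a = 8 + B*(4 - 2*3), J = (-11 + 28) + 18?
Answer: 54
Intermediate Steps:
J = 35 (J = 17 + 18 = 35)
B = 31 (B = -4 + 35 = 31)
a = -54 (a = 8 + 31*(4 - 2*3) = 8 + 31*(4 - 6) = 8 + 31*(-2) = 8 - 62 = -54)
-a = -1*(-54) = 54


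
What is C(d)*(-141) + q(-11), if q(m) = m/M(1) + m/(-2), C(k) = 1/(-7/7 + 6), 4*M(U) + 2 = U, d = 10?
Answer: 213/10 ≈ 21.300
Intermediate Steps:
M(U) = -1/2 + U/4
C(k) = 1/5 (C(k) = 1/(-7*1/7 + 6) = 1/(-1 + 6) = 1/5)
q(m) = -9*m/2 (q(m) = m/(-1/2 + (1/4)*1) + m/(-2) = m/(-1/2 + 1/4) + m*(-1/2) = m/(-1/4) - m/2 = m*(-4) - m/2 = -4*m - m/2 = -9*m/2)
C(d)*(-141) + q(-11) = (1/5)*(-141) - 9/2*(-11) = -141/5 + 99/2 = 213/10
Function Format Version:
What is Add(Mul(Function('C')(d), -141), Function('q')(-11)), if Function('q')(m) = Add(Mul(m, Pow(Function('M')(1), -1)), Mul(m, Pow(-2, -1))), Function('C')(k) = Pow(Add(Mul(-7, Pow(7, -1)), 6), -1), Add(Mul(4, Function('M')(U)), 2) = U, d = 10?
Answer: Rational(213, 10) ≈ 21.300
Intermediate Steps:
Function('M')(U) = Add(Rational(-1, 2), Mul(Rational(1, 4), U))
Function('C')(k) = Rational(1, 5) (Function('C')(k) = Pow(Add(Mul(-7, Rational(1, 7)), 6), -1) = Pow(Add(-1, 6), -1) = Pow(5, -1) = Rational(1, 5))
Function('q')(m) = Mul(Rational(-9, 2), m) (Function('q')(m) = Add(Mul(m, Pow(Add(Rational(-1, 2), Mul(Rational(1, 4), 1)), -1)), Mul(m, Pow(-2, -1))) = Add(Mul(m, Pow(Add(Rational(-1, 2), Rational(1, 4)), -1)), Mul(m, Rational(-1, 2))) = Add(Mul(m, Pow(Rational(-1, 4), -1)), Mul(Rational(-1, 2), m)) = Add(Mul(m, -4), Mul(Rational(-1, 2), m)) = Add(Mul(-4, m), Mul(Rational(-1, 2), m)) = Mul(Rational(-9, 2), m))
Add(Mul(Function('C')(d), -141), Function('q')(-11)) = Add(Mul(Rational(1, 5), -141), Mul(Rational(-9, 2), -11)) = Add(Rational(-141, 5), Rational(99, 2)) = Rational(213, 10)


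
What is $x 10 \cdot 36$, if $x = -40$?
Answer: $-14400$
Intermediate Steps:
$x 10 \cdot 36 = \left(-40\right) 10 \cdot 36 = \left(-400\right) 36 = -14400$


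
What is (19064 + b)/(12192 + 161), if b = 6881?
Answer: 25945/12353 ≈ 2.1003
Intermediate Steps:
(19064 + b)/(12192 + 161) = (19064 + 6881)/(12192 + 161) = 25945/12353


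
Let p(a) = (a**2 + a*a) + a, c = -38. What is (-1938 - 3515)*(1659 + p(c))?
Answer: -24587577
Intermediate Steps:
p(a) = a + 2*a**2 (p(a) = (a**2 + a**2) + a = 2*a**2 + a = a + 2*a**2)
(-1938 - 3515)*(1659 + p(c)) = (-1938 - 3515)*(1659 - 38*(1 + 2*(-38))) = -5453*(1659 - 38*(1 - 76)) = -5453*(1659 - 38*(-75)) = -5453*(1659 + 2850) = -5453*4509 = -24587577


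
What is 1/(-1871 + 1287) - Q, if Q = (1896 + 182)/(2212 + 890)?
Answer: -608327/905784 ≈ -0.67160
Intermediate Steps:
Q = 1039/1551 (Q = 2078/3102 = 2078*(1/3102) = 1039/1551 ≈ 0.66989)
1/(-1871 + 1287) - Q = 1/(-1871 + 1287) - 1*1039/1551 = 1/(-584) - 1039/1551 = -1/584 - 1039/1551 = -608327/905784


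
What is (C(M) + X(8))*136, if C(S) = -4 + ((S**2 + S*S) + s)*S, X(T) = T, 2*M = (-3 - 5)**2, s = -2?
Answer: 8904736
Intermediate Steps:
M = 32 (M = (-3 - 5)**2/2 = (1/2)*(-8)**2 = (1/2)*64 = 32)
C(S) = -4 + S*(-2 + 2*S**2) (C(S) = -4 + ((S**2 + S*S) - 2)*S = -4 + ((S**2 + S**2) - 2)*S = -4 + (2*S**2 - 2)*S = -4 + (-2 + 2*S**2)*S = -4 + S*(-2 + 2*S**2))
(C(M) + X(8))*136 = ((-4 - 2*32 + 2*32**3) + 8)*136 = ((-4 - 64 + 2*32768) + 8)*136 = ((-4 - 64 + 65536) + 8)*136 = (65468 + 8)*136 = 65476*136 = 8904736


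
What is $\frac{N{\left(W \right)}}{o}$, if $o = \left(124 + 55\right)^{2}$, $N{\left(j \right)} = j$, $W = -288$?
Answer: $- \frac{288}{32041} \approx -0.0089885$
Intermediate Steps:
$o = 32041$ ($o = 179^{2} = 32041$)
$\frac{N{\left(W \right)}}{o} = - \frac{288}{32041}$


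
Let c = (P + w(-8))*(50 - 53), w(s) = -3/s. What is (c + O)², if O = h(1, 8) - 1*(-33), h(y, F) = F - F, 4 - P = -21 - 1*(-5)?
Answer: 50625/64 ≈ 791.02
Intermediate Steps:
P = 20 (P = 4 - (-21 - 1*(-5)) = 4 - (-21 + 5) = 4 - 1*(-16) = 4 + 16 = 20)
c = -489/8 (c = (20 - 3/(-8))*(50 - 53) = (20 - 3*(-⅛))*(-3) = (20 + 3/8)*(-3) = (163/8)*(-3) = -489/8 ≈ -61.125)
h(y, F) = 0
O = 33 (O = 0 - 1*(-33) = 0 + 33 = 33)
(c + O)² = (-489/8 + 33)² = (-225/8)² = 50625/64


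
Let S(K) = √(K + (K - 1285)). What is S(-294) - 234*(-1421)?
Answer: 332514 + I*√1873 ≈ 3.3251e+5 + 43.278*I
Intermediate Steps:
S(K) = √(-1285 + 2*K) (S(K) = √(K + (-1285 + K)) = √(-1285 + 2*K))
S(-294) - 234*(-1421) = √(-1285 + 2*(-294)) - 234*(-1421) = √(-1285 - 588) - 1*(-332514) = √(-1873) + 332514 = I*√1873 + 332514 = 332514 + I*√1873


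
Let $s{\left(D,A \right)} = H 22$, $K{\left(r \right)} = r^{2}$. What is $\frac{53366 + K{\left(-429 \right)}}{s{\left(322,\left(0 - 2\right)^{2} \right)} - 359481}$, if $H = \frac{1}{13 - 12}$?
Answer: $- \frac{237407}{359459} \approx -0.66046$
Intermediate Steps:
$H = 1$ ($H = 1^{-1} = 1$)
$s{\left(D,A \right)} = 22$ ($s{\left(D,A \right)} = 1 \cdot 22 = 22$)
$\frac{53366 + K{\left(-429 \right)}}{s{\left(322,\left(0 - 2\right)^{2} \right)} - 359481} = \frac{53366 + \left(-429\right)^{2}}{22 - 359481} = \frac{53366 + 184041}{-359459} = 237407 \left(- \frac{1}{359459}\right) = - \frac{237407}{359459}$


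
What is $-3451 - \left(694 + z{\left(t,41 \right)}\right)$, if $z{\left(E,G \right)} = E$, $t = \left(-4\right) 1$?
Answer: $-4141$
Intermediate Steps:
$t = -4$
$-3451 - \left(694 + z{\left(t,41 \right)}\right) = -3451 - 690 = -4141$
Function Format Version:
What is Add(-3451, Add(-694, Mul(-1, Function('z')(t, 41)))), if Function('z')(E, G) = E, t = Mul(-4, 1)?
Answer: -4141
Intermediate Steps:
t = -4
Add(-3451, Add(-694, Mul(-1, Function('z')(t, 41)))) = Add(-3451, Add(-694, Mul(-1, -4))) = Add(-3451, Add(-694, 4)) = Add(-3451, -690) = -4141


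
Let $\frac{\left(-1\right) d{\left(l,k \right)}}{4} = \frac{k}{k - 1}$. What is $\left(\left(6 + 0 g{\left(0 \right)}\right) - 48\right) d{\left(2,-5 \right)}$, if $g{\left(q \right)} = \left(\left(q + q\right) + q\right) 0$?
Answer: $140$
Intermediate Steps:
$g{\left(q \right)} = 0$ ($g{\left(q \right)} = \left(2 q + q\right) 0 = 3 q 0 = 0$)
$d{\left(l,k \right)} = - \frac{4 k}{-1 + k}$ ($d{\left(l,k \right)} = - 4 \frac{k}{k - 1} = - 4 \frac{k}{-1 + k} = - \frac{4 k}{-1 + k}$)
$\left(\left(6 + 0 g{\left(0 \right)}\right) - 48\right) d{\left(2,-5 \right)} = \left(\left(6 + 0 \cdot 0\right) - 48\right) \left(\left(-4\right) \left(-5\right) \frac{1}{-1 - 5}\right) = \left(\left(6 + 0\right) - 48\right) \left(\left(-4\right) \left(-5\right) \frac{1}{-6}\right) = \left(6 - 48\right) \left(\left(-4\right) \left(-5\right) \left(- \frac{1}{6}\right)\right) = \left(-42\right) \left(- \frac{10}{3}\right) = 140$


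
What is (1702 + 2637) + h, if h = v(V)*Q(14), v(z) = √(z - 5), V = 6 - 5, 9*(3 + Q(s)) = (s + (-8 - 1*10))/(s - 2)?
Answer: 4339 - 164*I/27 ≈ 4339.0 - 6.0741*I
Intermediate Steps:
Q(s) = -3 + (-18 + s)/(9*(-2 + s)) (Q(s) = -3 + ((s + (-8 - 1*10))/(s - 2))/9 = -3 + ((s + (-8 - 10))/(-2 + s))/9 = -3 + ((s - 18)/(-2 + s))/9 = -3 + ((-18 + s)/(-2 + s))/9 = -3 + (-18 + s)/(9*(-2 + s)))
V = 1
v(z) = √(-5 + z)
h = -164*I/27 (h = √(-5 + 1)*(2*(18 - 13*14)/(9*(-2 + 14))) = √(-4)*((2/9)*(18 - 182)/12) = (2*I)*((2/9)*(1/12)*(-164)) = (2*I)*(-82/27) = -164*I/27 ≈ -6.0741*I)
(1702 + 2637) + h = (1702 + 2637) - 164*I/27 = 4339 - 164*I/27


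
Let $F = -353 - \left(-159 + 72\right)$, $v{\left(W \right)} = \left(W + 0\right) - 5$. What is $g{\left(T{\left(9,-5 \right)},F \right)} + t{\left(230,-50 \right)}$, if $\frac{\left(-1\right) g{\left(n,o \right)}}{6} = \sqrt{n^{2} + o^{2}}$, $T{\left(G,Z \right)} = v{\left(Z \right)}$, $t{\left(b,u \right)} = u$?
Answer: $-50 - 12 \sqrt{17714} \approx -1647.1$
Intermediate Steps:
$v{\left(W \right)} = -5 + W$ ($v{\left(W \right)} = W - 5 = -5 + W$)
$F = -266$ ($F = -353 - -87 = -353 + 87 = -266$)
$T{\left(G,Z \right)} = -5 + Z$
$g{\left(n,o \right)} = - 6 \sqrt{n^{2} + o^{2}}$
$g{\left(T{\left(9,-5 \right)},F \right)} + t{\left(230,-50 \right)} = - 6 \sqrt{\left(-5 - 5\right)^{2} + \left(-266\right)^{2}} - 50 = - 6 \sqrt{\left(-10\right)^{2} + 70756} - 50 = - 6 \sqrt{100 + 70756} - 50 = - 6 \sqrt{70856} - 50 = - 6 \cdot 2 \sqrt{17714} - 50 = - 12 \sqrt{17714} - 50 = -50 - 12 \sqrt{17714}$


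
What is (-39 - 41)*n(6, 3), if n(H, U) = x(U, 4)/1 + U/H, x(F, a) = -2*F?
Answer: 440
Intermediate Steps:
n(H, U) = -2*U + U/H (n(H, U) = -2*U/1 + U/H = -2*U*1 + U/H = -2*U + U/H)
(-39 - 41)*n(6, 3) = (-39 - 41)*(-2*3 + 3/6) = -80*(-6 + 3*(⅙)) = -80*(-6 + ½) = -80*(-11/2) = 440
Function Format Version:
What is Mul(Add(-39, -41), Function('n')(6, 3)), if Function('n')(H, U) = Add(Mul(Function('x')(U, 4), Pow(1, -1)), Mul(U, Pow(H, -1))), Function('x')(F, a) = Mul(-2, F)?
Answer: 440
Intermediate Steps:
Function('n')(H, U) = Add(Mul(-2, U), Mul(U, Pow(H, -1))) (Function('n')(H, U) = Add(Mul(Mul(-2, U), Pow(1, -1)), Mul(U, Pow(H, -1))) = Add(Mul(Mul(-2, U), 1), Mul(U, Pow(H, -1))) = Add(Mul(-2, U), Mul(U, Pow(H, -1))))
Mul(Add(-39, -41), Function('n')(6, 3)) = Mul(Add(-39, -41), Add(Mul(-2, 3), Mul(3, Pow(6, -1)))) = Mul(-80, Add(-6, Mul(3, Rational(1, 6)))) = Mul(-80, Add(-6, Rational(1, 2))) = Mul(-80, Rational(-11, 2)) = 440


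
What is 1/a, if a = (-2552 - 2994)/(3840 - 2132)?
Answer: -854/2773 ≈ -0.30797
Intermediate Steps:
a = -2773/854 (a = -5546/1708 = -5546*1/1708 = -2773/854 ≈ -3.2471)
1/a = 1/(-2773/854) = -854/2773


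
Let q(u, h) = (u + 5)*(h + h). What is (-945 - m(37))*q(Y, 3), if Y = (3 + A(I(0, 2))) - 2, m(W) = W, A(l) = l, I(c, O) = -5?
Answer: -5892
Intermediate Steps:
Y = -4 (Y = (3 - 5) - 2 = -2 - 2 = -4)
q(u, h) = 2*h*(5 + u) (q(u, h) = (5 + u)*(2*h) = 2*h*(5 + u))
(-945 - m(37))*q(Y, 3) = (-945 - 1*37)*(2*3*(5 - 4)) = (-945 - 37)*(2*3*1) = -982*6 = -5892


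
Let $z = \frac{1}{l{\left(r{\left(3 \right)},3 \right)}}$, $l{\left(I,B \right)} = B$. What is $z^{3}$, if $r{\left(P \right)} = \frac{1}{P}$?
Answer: $\frac{1}{27} \approx 0.037037$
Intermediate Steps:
$z = \frac{1}{3} \approx 0.33333$
$z^{3} = \left(\frac{1}{3}\right)^{3} = \frac{1}{27}$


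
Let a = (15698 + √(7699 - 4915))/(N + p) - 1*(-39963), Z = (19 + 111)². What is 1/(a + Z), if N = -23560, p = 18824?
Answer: 106278788160/6042978458249843 + 4736*√174/18128935374749529 ≈ 1.7587e-5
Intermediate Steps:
Z = 16900 (Z = 130² = 16900)
a = 94624535/2368 - √174/1184 (a = (15698 + √(7699 - 4915))/(-23560 + 18824) - 1*(-39963) = (15698 + √2784)/(-4736) + 39963 = (15698 + 4*√174)*(-1/4736) + 39963 = (-7849/2368 - √174/1184) + 39963 = 94624535/2368 - √174/1184 ≈ 39960.)
1/(a + Z) = 1/((94624535/2368 - √174/1184) + 16900) = 1/(134643735/2368 - √174/1184)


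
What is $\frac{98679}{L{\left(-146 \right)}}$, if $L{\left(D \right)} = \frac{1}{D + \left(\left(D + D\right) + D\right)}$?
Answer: $-57628536$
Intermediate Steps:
$L{\left(D \right)} = \frac{1}{4 D}$ ($L{\left(D \right)} = \frac{1}{D + \left(2 D + D\right)} = \frac{1}{D + 3 D} = \frac{1}{4 D}$)
$\frac{98679}{L{\left(-146 \right)}} = \frac{98679}{\frac{1}{4} \frac{1}{-146}} = \frac{98679}{\frac{1}{4} \left(- \frac{1}{146}\right)} = \frac{98679}{- \frac{1}{584}} = 98679 \left(-584\right) = -57628536$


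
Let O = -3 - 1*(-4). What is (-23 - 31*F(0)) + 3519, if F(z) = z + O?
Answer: 3465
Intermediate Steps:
O = 1 (O = -3 + 4 = 1)
F(z) = 1 + z (F(z) = z + 1 = 1 + z)
(-23 - 31*F(0)) + 3519 = (-23 - 31*(1 + 0)) + 3519 = (-23 - 31*1) + 3519 = (-23 - 31) + 3519 = -54 + 3519 = 3465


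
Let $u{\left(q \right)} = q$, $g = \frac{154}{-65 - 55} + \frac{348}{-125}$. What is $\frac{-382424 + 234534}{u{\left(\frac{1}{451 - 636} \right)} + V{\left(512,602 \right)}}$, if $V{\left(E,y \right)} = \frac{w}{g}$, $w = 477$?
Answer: $\frac{166921224650}{132373601} \approx 1261.0$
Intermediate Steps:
$g = - \frac{6101}{1500}$ ($g = \frac{154}{-120} + 348 \left(- \frac{1}{125}\right) = 154 \left(- \frac{1}{120}\right) - \frac{348}{125} = - \frac{77}{60} - \frac{348}{125} = - \frac{6101}{1500} \approx -4.0673$)
$V{\left(E,y \right)} = - \frac{715500}{6101}$ ($V{\left(E,y \right)} = \frac{477}{- \frac{6101}{1500}} = 477 \left(- \frac{1500}{6101}\right) = - \frac{715500}{6101}$)
$\frac{-382424 + 234534}{u{\left(\frac{1}{451 - 636} \right)} + V{\left(512,602 \right)}} = \frac{-382424 + 234534}{\frac{1}{451 - 636} - \frac{715500}{6101}} = - \frac{147890}{\frac{1}{-185} - \frac{715500}{6101}} = - \frac{147890}{- \frac{1}{185} - \frac{715500}{6101}} = - \frac{147890}{- \frac{132373601}{1128685}} = \left(-147890\right) \left(- \frac{1128685}{132373601}\right) = \frac{166921224650}{132373601}$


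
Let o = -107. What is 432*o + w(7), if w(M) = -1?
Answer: -46225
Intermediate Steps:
432*o + w(7) = 432*(-107) - 1 = -46224 - 1 = -46225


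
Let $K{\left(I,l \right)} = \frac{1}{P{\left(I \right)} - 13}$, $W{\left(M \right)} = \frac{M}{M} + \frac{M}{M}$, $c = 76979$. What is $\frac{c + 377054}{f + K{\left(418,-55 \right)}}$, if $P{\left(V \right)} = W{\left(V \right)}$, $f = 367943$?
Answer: $\frac{4994363}{4047372} \approx 1.234$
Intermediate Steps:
$W{\left(M \right)} = 2$ ($W{\left(M \right)} = 1 + 1 = 2$)
$P{\left(V \right)} = 2$
$K{\left(I,l \right)} = - \frac{1}{11}$ ($K{\left(I,l \right)} = \frac{1}{2 - 13} = \frac{1}{-11} = - \frac{1}{11}$)
$\frac{c + 377054}{f + K{\left(418,-55 \right)}} = \frac{76979 + 377054}{367943 - \frac{1}{11}} = \frac{454033}{\frac{4047372}{11}} = 454033 \cdot \frac{11}{4047372} = \frac{4994363}{4047372}$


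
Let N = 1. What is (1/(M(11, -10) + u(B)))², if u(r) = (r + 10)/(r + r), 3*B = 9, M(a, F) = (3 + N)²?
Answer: 36/11881 ≈ 0.0030300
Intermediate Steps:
M(a, F) = 16 (M(a, F) = (3 + 1)² = 4² = 16)
B = 3 (B = (⅓)*9 = 3)
u(r) = (10 + r)/(2*r) (u(r) = (10 + r)/((2*r)) = (10 + r)*(1/(2*r)) = (10 + r)/(2*r))
(1/(M(11, -10) + u(B)))² = (1/(16 + (½)*(10 + 3)/3))² = (1/(16 + (½)*(⅓)*13))² = (1/(16 + 13/6))² = (1/(109/6))² = (6/109)² = 36/11881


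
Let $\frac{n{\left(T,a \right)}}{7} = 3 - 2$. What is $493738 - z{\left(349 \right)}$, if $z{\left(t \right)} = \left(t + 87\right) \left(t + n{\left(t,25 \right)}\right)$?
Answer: $338522$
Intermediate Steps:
$n{\left(T,a \right)} = 7$ ($n{\left(T,a \right)} = 7 \left(3 - 2\right) = 7 \cdot 1 = 7$)
$z{\left(t \right)} = \left(7 + t\right) \left(87 + t\right)$ ($z{\left(t \right)} = \left(t + 87\right) \left(t + 7\right) = \left(87 + t\right) \left(7 + t\right) = \left(7 + t\right) \left(87 + t\right)$)
$493738 - z{\left(349 \right)} = 493738 - \left(609 + 349^{2} + 94 \cdot 349\right) = 493738 - \left(609 + 121801 + 32806\right) = 493738 - 155216 = 338522$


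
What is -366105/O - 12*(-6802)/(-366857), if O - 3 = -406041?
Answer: 33721912091/49652627522 ≈ 0.67916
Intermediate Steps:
O = -406038 (O = 3 - 406041 = -406038)
-366105/O - 12*(-6802)/(-366857) = -366105/(-406038) - 12*(-6802)/(-366857) = -366105*(-1/406038) + 81624*(-1/366857) = 122035/135346 - 81624/366857 = 33721912091/49652627522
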